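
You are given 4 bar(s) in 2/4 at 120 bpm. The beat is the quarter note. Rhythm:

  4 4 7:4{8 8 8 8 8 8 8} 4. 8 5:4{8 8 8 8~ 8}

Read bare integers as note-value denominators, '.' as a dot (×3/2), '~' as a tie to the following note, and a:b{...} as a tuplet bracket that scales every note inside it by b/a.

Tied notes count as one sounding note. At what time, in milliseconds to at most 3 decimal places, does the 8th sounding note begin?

1. 0.0ms @ 0 + 500.0ms (1)
2. 500.0ms @ 1 + 500.0ms (1)
3. 1000.0ms @ 2 + 142.857ms (2/7)
4. 1142.857ms @ 16/7 + 142.857ms (2/7)
5. 1285.714ms @ 18/7 + 142.857ms (2/7)
6. 1428.571ms @ 20/7 + 142.857ms (2/7)
7. 1571.429ms @ 22/7 + 142.857ms (2/7)
8. 1714.286ms @ 24/7 + 142.857ms (2/7)
9. 1857.143ms @ 26/7 + 142.857ms (2/7)
10. 2000.0ms @ 4 + 750.0ms (3/2)
11. 2750.0ms @ 11/2 + 250.0ms (1/2)
12. 3000.0ms @ 6 + 200.0ms (2/5)
13. 3200.0ms @ 32/5 + 200.0ms (2/5)
14. 3400.0ms @ 34/5 + 200.0ms (2/5)
15. 3600.0ms @ 36/5 + 400.0ms (4/5)

note 8 onset = 24/7b = 1714.286ms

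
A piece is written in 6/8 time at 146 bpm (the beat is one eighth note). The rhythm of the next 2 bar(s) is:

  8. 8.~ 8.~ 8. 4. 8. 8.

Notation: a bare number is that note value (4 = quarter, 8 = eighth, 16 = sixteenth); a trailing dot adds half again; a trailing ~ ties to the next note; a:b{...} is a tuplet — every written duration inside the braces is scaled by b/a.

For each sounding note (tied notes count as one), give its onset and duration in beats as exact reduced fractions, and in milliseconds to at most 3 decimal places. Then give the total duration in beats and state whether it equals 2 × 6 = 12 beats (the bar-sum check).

1) 0.0ms=0b +616.438ms=3/2b
2) 616.438ms=3/2b +1849.315ms=9/2b
3) 2465.753ms=6b +1232.877ms=3b
4) 3698.63ms=9b +616.438ms=3/2b
5) 4315.068ms=21/2b +616.438ms=3/2b
Σ=12b of 12 (146bpm 6/8) — PASS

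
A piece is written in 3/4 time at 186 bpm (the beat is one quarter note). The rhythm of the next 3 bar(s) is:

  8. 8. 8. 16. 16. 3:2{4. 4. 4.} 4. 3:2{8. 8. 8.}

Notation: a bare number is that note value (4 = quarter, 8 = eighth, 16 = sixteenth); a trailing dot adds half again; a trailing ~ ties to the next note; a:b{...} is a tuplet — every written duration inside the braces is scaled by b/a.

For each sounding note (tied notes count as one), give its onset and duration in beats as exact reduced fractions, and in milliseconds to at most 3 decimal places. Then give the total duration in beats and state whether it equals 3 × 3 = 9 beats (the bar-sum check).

1) 0.0ms=0b +241.935ms=3/4b
2) 241.935ms=3/4b +241.935ms=3/4b
3) 483.871ms=3/2b +241.935ms=3/4b
4) 725.806ms=9/4b +120.968ms=3/8b
5) 846.774ms=21/8b +120.968ms=3/8b
6) 967.742ms=3b +322.581ms=1b
7) 1290.323ms=4b +322.581ms=1b
8) 1612.903ms=5b +322.581ms=1b
9) 1935.484ms=6b +483.871ms=3/2b
10) 2419.355ms=15/2b +161.29ms=1/2b
11) 2580.645ms=8b +161.29ms=1/2b
12) 2741.935ms=17/2b +161.29ms=1/2b
Σ=9b of 9 (186bpm 3/4) — PASS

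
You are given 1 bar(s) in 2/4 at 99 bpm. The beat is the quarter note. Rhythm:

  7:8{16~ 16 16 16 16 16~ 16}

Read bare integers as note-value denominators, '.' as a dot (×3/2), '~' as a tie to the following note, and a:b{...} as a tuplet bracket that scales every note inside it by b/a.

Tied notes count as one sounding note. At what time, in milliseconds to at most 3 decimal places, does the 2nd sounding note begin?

1. 0.0ms @ 0 + 346.32ms (4/7)
2. 346.32ms @ 4/7 + 173.16ms (2/7)
3. 519.481ms @ 6/7 + 173.16ms (2/7)
4. 692.641ms @ 8/7 + 173.16ms (2/7)
5. 865.801ms @ 10/7 + 346.32ms (4/7)

note 2 onset = 4/7b = 346.32ms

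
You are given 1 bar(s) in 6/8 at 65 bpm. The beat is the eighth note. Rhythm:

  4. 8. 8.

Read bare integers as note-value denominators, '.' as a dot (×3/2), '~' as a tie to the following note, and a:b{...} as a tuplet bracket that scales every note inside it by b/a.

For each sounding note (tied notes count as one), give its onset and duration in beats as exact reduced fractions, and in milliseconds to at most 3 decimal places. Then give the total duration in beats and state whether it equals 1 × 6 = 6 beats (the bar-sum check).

1) 0.0ms=0b +2769.231ms=3b
2) 2769.231ms=3b +1384.615ms=3/2b
3) 4153.846ms=9/2b +1384.615ms=3/2b
Σ=6b of 6 (65bpm 6/8) — PASS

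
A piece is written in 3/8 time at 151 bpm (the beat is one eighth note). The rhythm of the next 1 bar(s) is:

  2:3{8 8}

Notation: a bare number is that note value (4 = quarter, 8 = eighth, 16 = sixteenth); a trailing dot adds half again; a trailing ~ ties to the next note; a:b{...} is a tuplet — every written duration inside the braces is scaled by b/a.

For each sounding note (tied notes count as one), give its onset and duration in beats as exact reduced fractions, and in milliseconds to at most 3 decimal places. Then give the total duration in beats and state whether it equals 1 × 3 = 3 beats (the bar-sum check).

1) 0.0ms=0b +596.026ms=3/2b
2) 596.026ms=3/2b +596.026ms=3/2b
Σ=3b of 3 (151bpm 3/8) — PASS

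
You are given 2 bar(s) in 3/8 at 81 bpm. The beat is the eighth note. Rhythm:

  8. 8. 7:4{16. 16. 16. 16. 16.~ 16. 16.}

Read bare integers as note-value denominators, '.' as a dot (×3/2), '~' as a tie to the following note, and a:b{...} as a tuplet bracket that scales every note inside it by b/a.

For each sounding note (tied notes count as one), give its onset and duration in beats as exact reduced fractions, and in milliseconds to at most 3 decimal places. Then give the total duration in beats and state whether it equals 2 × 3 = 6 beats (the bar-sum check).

1) 0.0ms=0b +1111.111ms=3/2b
2) 1111.111ms=3/2b +1111.111ms=3/2b
3) 2222.222ms=3b +317.46ms=3/7b
4) 2539.683ms=24/7b +317.46ms=3/7b
5) 2857.143ms=27/7b +317.46ms=3/7b
6) 3174.603ms=30/7b +317.46ms=3/7b
7) 3492.063ms=33/7b +634.921ms=6/7b
8) 4126.984ms=39/7b +317.46ms=3/7b
Σ=6b of 6 (81bpm 3/8) — PASS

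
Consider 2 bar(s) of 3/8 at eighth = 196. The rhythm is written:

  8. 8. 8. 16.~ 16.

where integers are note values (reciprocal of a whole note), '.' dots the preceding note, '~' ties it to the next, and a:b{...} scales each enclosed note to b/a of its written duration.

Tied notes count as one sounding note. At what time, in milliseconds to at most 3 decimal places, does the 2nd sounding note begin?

1. 0.0ms @ 0 + 459.184ms (3/2)
2. 459.184ms @ 3/2 + 459.184ms (3/2)
3. 918.367ms @ 3 + 459.184ms (3/2)
4. 1377.551ms @ 9/2 + 459.184ms (3/2)

note 2 onset = 3/2b = 459.184ms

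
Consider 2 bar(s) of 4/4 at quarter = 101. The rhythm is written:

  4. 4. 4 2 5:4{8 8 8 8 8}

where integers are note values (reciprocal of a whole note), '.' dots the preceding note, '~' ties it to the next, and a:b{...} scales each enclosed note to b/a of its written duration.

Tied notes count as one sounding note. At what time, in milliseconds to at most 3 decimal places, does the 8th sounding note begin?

note 8 onset = 36/5b = 4277.228ms

1. 0.0ms @ 0 + 891.089ms (3/2)
2. 891.089ms @ 3/2 + 891.089ms (3/2)
3. 1782.178ms @ 3 + 594.059ms (1)
4. 2376.238ms @ 4 + 1188.119ms (2)
5. 3564.356ms @ 6 + 237.624ms (2/5)
6. 3801.98ms @ 32/5 + 237.624ms (2/5)
7. 4039.604ms @ 34/5 + 237.624ms (2/5)
8. 4277.228ms @ 36/5 + 237.624ms (2/5)
9. 4514.851ms @ 38/5 + 237.624ms (2/5)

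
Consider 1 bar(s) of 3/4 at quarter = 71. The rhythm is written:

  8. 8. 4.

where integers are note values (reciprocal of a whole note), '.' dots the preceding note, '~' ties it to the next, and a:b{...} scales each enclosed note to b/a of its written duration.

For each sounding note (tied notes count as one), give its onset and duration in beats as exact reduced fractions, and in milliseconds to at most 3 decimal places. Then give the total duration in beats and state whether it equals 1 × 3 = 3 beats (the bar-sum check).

1) 0.0ms=0b +633.803ms=3/4b
2) 633.803ms=3/4b +633.803ms=3/4b
3) 1267.606ms=3/2b +1267.606ms=3/2b
Σ=3b of 3 (71bpm 3/4) — PASS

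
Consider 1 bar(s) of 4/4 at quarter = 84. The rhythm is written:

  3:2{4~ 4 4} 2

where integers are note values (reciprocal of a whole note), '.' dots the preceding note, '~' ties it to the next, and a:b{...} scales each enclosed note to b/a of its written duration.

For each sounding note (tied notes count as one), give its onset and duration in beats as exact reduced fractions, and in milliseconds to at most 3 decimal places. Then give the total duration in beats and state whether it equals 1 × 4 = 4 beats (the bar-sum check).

1) 0.0ms=0b +952.381ms=4/3b
2) 952.381ms=4/3b +476.19ms=2/3b
3) 1428.571ms=2b +1428.571ms=2b
Σ=4b of 4 (84bpm 4/4) — PASS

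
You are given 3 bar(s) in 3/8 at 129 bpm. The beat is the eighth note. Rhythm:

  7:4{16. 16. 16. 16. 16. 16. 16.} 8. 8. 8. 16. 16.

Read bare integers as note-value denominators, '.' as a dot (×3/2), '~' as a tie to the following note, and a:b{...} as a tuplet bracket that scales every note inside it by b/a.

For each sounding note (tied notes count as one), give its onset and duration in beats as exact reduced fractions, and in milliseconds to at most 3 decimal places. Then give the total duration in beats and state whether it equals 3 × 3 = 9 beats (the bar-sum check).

1) 0.0ms=0b +199.336ms=3/7b
2) 199.336ms=3/7b +199.336ms=3/7b
3) 398.671ms=6/7b +199.336ms=3/7b
4) 598.007ms=9/7b +199.336ms=3/7b
5) 797.342ms=12/7b +199.336ms=3/7b
6) 996.678ms=15/7b +199.336ms=3/7b
7) 1196.013ms=18/7b +199.336ms=3/7b
8) 1395.349ms=3b +697.674ms=3/2b
9) 2093.023ms=9/2b +697.674ms=3/2b
10) 2790.698ms=6b +697.674ms=3/2b
11) 3488.372ms=15/2b +348.837ms=3/4b
12) 3837.209ms=33/4b +348.837ms=3/4b
Σ=9b of 9 (129bpm 3/8) — PASS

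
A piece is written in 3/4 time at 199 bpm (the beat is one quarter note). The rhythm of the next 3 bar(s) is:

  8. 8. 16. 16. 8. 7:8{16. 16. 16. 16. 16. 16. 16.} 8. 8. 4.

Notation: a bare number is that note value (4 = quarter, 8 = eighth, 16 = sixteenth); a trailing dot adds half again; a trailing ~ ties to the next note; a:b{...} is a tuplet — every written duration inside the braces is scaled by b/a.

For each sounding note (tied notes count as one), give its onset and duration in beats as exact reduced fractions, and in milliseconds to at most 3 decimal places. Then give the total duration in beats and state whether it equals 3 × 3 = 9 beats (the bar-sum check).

1) 0.0ms=0b +226.131ms=3/4b
2) 226.131ms=3/4b +226.131ms=3/4b
3) 452.261ms=3/2b +113.065ms=3/8b
4) 565.327ms=15/8b +113.065ms=3/8b
5) 678.392ms=9/4b +226.131ms=3/4b
6) 904.523ms=3b +129.218ms=3/7b
7) 1033.74ms=24/7b +129.218ms=3/7b
8) 1162.958ms=27/7b +129.218ms=3/7b
9) 1292.175ms=30/7b +129.218ms=3/7b
10) 1421.393ms=33/7b +129.218ms=3/7b
11) 1550.61ms=36/7b +129.218ms=3/7b
12) 1679.828ms=39/7b +129.218ms=3/7b
13) 1809.045ms=6b +226.131ms=3/4b
14) 2035.176ms=27/4b +226.131ms=3/4b
15) 2261.307ms=15/2b +452.261ms=3/2b
Σ=9b of 9 (199bpm 3/4) — PASS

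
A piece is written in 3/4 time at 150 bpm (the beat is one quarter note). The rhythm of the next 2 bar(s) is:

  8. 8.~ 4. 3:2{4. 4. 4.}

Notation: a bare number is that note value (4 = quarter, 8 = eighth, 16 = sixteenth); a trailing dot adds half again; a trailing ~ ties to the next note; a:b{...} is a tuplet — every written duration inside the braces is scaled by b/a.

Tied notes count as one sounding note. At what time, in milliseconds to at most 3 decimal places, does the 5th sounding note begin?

note 5 onset = 5b = 2000.0ms

1. 0.0ms @ 0 + 300.0ms (3/4)
2. 300.0ms @ 3/4 + 900.0ms (9/4)
3. 1200.0ms @ 3 + 400.0ms (1)
4. 1600.0ms @ 4 + 400.0ms (1)
5. 2000.0ms @ 5 + 400.0ms (1)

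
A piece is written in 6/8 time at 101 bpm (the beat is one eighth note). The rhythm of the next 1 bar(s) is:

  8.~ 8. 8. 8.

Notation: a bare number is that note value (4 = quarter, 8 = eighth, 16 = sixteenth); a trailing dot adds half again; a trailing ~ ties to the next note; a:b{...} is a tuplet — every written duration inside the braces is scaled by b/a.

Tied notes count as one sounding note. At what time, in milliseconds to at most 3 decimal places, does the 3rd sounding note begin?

note 3 onset = 9/2b = 2673.267ms

1. 0.0ms @ 0 + 1782.178ms (3)
2. 1782.178ms @ 3 + 891.089ms (3/2)
3. 2673.267ms @ 9/2 + 891.089ms (3/2)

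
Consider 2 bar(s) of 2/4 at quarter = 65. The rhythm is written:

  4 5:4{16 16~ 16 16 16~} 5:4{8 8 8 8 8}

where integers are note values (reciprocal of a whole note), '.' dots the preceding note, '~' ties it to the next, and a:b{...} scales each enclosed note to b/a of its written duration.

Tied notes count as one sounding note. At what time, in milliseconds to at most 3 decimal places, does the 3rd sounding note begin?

note 3 onset = 6/5b = 1107.692ms

1. 0.0ms @ 0 + 923.077ms (1)
2. 923.077ms @ 1 + 184.615ms (1/5)
3. 1107.692ms @ 6/5 + 369.231ms (2/5)
4. 1476.923ms @ 8/5 + 184.615ms (1/5)
5. 1661.538ms @ 9/5 + 553.846ms (3/5)
6. 2215.385ms @ 12/5 + 369.231ms (2/5)
7. 2584.615ms @ 14/5 + 369.231ms (2/5)
8. 2953.846ms @ 16/5 + 369.231ms (2/5)
9. 3323.077ms @ 18/5 + 369.231ms (2/5)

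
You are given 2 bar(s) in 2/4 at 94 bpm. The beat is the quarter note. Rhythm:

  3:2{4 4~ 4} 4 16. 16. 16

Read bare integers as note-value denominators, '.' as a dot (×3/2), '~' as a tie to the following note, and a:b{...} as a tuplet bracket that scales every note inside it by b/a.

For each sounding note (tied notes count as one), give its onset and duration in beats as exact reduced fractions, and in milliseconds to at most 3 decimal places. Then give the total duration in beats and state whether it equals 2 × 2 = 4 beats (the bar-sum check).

1) 0.0ms=0b +425.532ms=2/3b
2) 425.532ms=2/3b +851.064ms=4/3b
3) 1276.596ms=2b +638.298ms=1b
4) 1914.894ms=3b +239.362ms=3/8b
5) 2154.255ms=27/8b +239.362ms=3/8b
6) 2393.617ms=15/4b +159.574ms=1/4b
Σ=4b of 4 (94bpm 2/4) — PASS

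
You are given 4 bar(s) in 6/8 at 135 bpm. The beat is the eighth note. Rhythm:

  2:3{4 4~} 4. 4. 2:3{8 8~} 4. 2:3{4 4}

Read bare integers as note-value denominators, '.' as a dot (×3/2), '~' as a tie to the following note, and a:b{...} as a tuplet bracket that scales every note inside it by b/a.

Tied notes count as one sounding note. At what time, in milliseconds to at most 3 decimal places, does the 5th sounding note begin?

1. 0.0ms @ 0 + 1333.333ms (3)
2. 1333.333ms @ 3 + 2666.667ms (6)
3. 4000.0ms @ 9 + 1333.333ms (3)
4. 5333.333ms @ 12 + 666.667ms (3/2)
5. 6000.0ms @ 27/2 + 2000.0ms (9/2)
6. 8000.0ms @ 18 + 1333.333ms (3)
7. 9333.333ms @ 21 + 1333.333ms (3)

note 5 onset = 27/2b = 6000.0ms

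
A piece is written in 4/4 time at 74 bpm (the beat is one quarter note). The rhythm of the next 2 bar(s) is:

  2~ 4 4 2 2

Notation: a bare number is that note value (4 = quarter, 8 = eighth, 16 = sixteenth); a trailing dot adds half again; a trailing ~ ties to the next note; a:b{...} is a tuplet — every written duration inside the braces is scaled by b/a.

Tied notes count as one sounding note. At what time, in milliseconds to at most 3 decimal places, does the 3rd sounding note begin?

1. 0.0ms @ 0 + 2432.432ms (3)
2. 2432.432ms @ 3 + 810.811ms (1)
3. 3243.243ms @ 4 + 1621.622ms (2)
4. 4864.865ms @ 6 + 1621.622ms (2)

note 3 onset = 4b = 3243.243ms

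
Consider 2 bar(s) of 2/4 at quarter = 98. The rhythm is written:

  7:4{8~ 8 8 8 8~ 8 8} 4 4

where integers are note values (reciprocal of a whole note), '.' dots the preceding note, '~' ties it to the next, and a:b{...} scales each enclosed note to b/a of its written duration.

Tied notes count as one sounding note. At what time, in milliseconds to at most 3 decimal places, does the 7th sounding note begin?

1. 0.0ms @ 0 + 349.854ms (4/7)
2. 349.854ms @ 4/7 + 174.927ms (2/7)
3. 524.781ms @ 6/7 + 174.927ms (2/7)
4. 699.708ms @ 8/7 + 349.854ms (4/7)
5. 1049.563ms @ 12/7 + 174.927ms (2/7)
6. 1224.49ms @ 2 + 612.245ms (1)
7. 1836.735ms @ 3 + 612.245ms (1)

note 7 onset = 3b = 1836.735ms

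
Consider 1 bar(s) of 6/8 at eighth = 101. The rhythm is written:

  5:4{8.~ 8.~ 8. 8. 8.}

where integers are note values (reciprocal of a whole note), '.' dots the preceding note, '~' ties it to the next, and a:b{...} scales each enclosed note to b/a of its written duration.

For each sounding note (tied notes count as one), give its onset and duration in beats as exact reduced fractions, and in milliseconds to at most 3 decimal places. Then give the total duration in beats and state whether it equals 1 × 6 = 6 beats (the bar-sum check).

1) 0.0ms=0b +2138.614ms=18/5b
2) 2138.614ms=18/5b +712.871ms=6/5b
3) 2851.485ms=24/5b +712.871ms=6/5b
Σ=6b of 6 (101bpm 6/8) — PASS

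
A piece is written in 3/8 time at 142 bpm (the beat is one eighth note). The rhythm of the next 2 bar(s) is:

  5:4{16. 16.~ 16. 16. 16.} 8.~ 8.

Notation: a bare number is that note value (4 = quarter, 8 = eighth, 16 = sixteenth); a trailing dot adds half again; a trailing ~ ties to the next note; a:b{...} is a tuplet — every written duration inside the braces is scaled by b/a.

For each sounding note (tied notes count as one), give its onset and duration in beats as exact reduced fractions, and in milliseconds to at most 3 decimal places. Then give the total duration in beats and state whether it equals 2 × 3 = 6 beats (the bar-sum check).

1) 0.0ms=0b +253.521ms=3/5b
2) 253.521ms=3/5b +507.042ms=6/5b
3) 760.563ms=9/5b +253.521ms=3/5b
4) 1014.085ms=12/5b +253.521ms=3/5b
5) 1267.606ms=3b +1267.606ms=3b
Σ=6b of 6 (142bpm 3/8) — PASS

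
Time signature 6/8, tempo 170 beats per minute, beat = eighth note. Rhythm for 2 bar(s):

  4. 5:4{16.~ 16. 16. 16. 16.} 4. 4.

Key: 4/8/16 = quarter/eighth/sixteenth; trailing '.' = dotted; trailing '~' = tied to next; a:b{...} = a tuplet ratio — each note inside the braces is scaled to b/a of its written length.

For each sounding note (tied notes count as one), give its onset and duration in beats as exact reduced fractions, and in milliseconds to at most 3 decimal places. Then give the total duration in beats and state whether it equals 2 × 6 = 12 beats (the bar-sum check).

1) 0.0ms=0b +1058.824ms=3b
2) 1058.824ms=3b +423.529ms=6/5b
3) 1482.353ms=21/5b +211.765ms=3/5b
4) 1694.118ms=24/5b +211.765ms=3/5b
5) 1905.882ms=27/5b +211.765ms=3/5b
6) 2117.647ms=6b +1058.824ms=3b
7) 3176.471ms=9b +1058.824ms=3b
Σ=12b of 12 (170bpm 6/8) — PASS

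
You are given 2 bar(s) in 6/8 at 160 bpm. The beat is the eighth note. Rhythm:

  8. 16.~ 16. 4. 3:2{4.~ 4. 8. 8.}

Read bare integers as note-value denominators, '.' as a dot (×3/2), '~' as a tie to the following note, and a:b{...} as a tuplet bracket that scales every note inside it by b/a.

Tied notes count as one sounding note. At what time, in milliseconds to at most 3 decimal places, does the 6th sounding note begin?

1. 0.0ms @ 0 + 562.5ms (3/2)
2. 562.5ms @ 3/2 + 562.5ms (3/2)
3. 1125.0ms @ 3 + 1125.0ms (3)
4. 2250.0ms @ 6 + 1500.0ms (4)
5. 3750.0ms @ 10 + 375.0ms (1)
6. 4125.0ms @ 11 + 375.0ms (1)

note 6 onset = 11b = 4125.0ms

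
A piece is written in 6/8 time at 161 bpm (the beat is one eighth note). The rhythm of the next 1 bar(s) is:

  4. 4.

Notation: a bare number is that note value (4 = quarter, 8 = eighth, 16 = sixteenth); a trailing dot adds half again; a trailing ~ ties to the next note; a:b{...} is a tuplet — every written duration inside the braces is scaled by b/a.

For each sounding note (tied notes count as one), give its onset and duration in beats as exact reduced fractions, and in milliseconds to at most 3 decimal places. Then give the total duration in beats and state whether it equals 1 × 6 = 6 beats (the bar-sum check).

1) 0.0ms=0b +1118.012ms=3b
2) 1118.012ms=3b +1118.012ms=3b
Σ=6b of 6 (161bpm 6/8) — PASS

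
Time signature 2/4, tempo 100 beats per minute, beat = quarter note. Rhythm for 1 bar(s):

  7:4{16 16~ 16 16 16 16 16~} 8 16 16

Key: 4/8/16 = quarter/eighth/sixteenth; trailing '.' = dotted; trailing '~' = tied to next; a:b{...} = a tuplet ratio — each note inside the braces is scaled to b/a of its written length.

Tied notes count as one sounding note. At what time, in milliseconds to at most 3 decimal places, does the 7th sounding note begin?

note 7 onset = 3/2b = 900.0ms

1. 0.0ms @ 0 + 85.714ms (1/7)
2. 85.714ms @ 1/7 + 171.429ms (2/7)
3. 257.143ms @ 3/7 + 85.714ms (1/7)
4. 342.857ms @ 4/7 + 85.714ms (1/7)
5. 428.571ms @ 5/7 + 85.714ms (1/7)
6. 514.286ms @ 6/7 + 385.714ms (9/14)
7. 900.0ms @ 3/2 + 150.0ms (1/4)
8. 1050.0ms @ 7/4 + 150.0ms (1/4)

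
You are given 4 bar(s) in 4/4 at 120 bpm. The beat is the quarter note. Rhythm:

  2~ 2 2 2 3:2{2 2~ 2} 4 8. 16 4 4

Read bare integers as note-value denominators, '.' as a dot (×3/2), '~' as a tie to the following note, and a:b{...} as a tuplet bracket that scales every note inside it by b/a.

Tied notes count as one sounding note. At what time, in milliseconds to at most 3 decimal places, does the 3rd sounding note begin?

note 3 onset = 6b = 3000.0ms

1. 0.0ms @ 0 + 2000.0ms (4)
2. 2000.0ms @ 4 + 1000.0ms (2)
3. 3000.0ms @ 6 + 1000.0ms (2)
4. 4000.0ms @ 8 + 666.667ms (4/3)
5. 4666.667ms @ 28/3 + 1333.333ms (8/3)
6. 6000.0ms @ 12 + 500.0ms (1)
7. 6500.0ms @ 13 + 375.0ms (3/4)
8. 6875.0ms @ 55/4 + 125.0ms (1/4)
9. 7000.0ms @ 14 + 500.0ms (1)
10. 7500.0ms @ 15 + 500.0ms (1)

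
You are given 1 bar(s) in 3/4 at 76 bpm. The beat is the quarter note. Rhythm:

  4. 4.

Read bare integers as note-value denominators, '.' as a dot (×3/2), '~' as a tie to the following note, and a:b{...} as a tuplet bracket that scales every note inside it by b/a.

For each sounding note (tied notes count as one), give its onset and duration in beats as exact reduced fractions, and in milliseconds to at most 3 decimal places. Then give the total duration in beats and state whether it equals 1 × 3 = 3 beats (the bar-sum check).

1) 0.0ms=0b +1184.211ms=3/2b
2) 1184.211ms=3/2b +1184.211ms=3/2b
Σ=3b of 3 (76bpm 3/4) — PASS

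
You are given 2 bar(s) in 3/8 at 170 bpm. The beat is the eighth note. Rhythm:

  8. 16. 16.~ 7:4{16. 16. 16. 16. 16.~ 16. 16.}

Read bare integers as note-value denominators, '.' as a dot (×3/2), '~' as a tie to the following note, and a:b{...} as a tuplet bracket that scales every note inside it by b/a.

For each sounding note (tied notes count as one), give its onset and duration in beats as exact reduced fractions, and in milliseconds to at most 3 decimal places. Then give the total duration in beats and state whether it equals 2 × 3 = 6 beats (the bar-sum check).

1) 0.0ms=0b +529.412ms=3/2b
2) 529.412ms=3/2b +264.706ms=3/4b
3) 794.118ms=9/4b +415.966ms=33/28b
4) 1210.084ms=24/7b +151.261ms=3/7b
5) 1361.345ms=27/7b +151.261ms=3/7b
6) 1512.605ms=30/7b +151.261ms=3/7b
7) 1663.866ms=33/7b +302.521ms=6/7b
8) 1966.387ms=39/7b +151.261ms=3/7b
Σ=6b of 6 (170bpm 3/8) — PASS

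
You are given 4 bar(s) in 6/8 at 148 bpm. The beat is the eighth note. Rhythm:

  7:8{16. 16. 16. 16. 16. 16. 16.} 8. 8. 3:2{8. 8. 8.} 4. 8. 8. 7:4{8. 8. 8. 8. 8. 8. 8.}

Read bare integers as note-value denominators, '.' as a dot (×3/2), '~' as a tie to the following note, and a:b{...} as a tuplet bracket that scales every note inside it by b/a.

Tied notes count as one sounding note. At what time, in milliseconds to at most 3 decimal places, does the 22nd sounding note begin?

1. 0.0ms @ 0 + 347.49ms (6/7)
2. 347.49ms @ 6/7 + 347.49ms (6/7)
3. 694.981ms @ 12/7 + 347.49ms (6/7)
4. 1042.471ms @ 18/7 + 347.49ms (6/7)
5. 1389.961ms @ 24/7 + 347.49ms (6/7)
6. 1737.452ms @ 30/7 + 347.49ms (6/7)
7. 2084.942ms @ 36/7 + 347.49ms (6/7)
8. 2432.432ms @ 6 + 608.108ms (3/2)
9. 3040.541ms @ 15/2 + 608.108ms (3/2)
10. 3648.649ms @ 9 + 405.405ms (1)
11. 4054.054ms @ 10 + 405.405ms (1)
12. 4459.459ms @ 11 + 405.405ms (1)
13. 4864.865ms @ 12 + 1216.216ms (3)
14. 6081.081ms @ 15 + 608.108ms (3/2)
15. 6689.189ms @ 33/2 + 608.108ms (3/2)
16. 7297.297ms @ 18 + 347.49ms (6/7)
17. 7644.788ms @ 132/7 + 347.49ms (6/7)
18. 7992.278ms @ 138/7 + 347.49ms (6/7)
19. 8339.768ms @ 144/7 + 347.49ms (6/7)
20. 8687.259ms @ 150/7 + 347.49ms (6/7)
21. 9034.749ms @ 156/7 + 347.49ms (6/7)
22. 9382.239ms @ 162/7 + 347.49ms (6/7)

note 22 onset = 162/7b = 9382.239ms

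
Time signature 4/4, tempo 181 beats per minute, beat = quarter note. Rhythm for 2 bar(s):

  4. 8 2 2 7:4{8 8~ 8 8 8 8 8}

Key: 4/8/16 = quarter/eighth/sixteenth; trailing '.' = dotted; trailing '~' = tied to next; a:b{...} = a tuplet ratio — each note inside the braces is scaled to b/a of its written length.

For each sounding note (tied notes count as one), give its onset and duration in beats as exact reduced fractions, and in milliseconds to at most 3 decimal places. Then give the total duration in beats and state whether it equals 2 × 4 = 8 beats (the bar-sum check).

1) 0.0ms=0b +497.238ms=3/2b
2) 497.238ms=3/2b +165.746ms=1/2b
3) 662.983ms=2b +662.983ms=2b
4) 1325.967ms=4b +662.983ms=2b
5) 1988.95ms=6b +94.712ms=2/7b
6) 2083.662ms=44/7b +189.424ms=4/7b
7) 2273.086ms=48/7b +94.712ms=2/7b
8) 2367.798ms=50/7b +94.712ms=2/7b
9) 2462.51ms=52/7b +94.712ms=2/7b
10) 2557.222ms=54/7b +94.712ms=2/7b
Σ=8b of 8 (181bpm 4/4) — PASS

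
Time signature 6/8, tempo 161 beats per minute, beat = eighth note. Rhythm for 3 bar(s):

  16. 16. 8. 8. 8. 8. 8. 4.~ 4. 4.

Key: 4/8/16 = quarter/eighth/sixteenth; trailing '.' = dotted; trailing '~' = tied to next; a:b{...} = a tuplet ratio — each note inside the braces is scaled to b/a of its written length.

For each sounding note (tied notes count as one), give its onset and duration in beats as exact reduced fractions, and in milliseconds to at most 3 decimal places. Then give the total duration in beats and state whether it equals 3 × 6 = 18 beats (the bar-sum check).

1) 0.0ms=0b +279.503ms=3/4b
2) 279.503ms=3/4b +279.503ms=3/4b
3) 559.006ms=3/2b +559.006ms=3/2b
4) 1118.012ms=3b +559.006ms=3/2b
5) 1677.019ms=9/2b +559.006ms=3/2b
6) 2236.025ms=6b +559.006ms=3/2b
7) 2795.031ms=15/2b +559.006ms=3/2b
8) 3354.037ms=9b +2236.025ms=6b
9) 5590.062ms=15b +1118.012ms=3b
Σ=18b of 18 (161bpm 6/8) — PASS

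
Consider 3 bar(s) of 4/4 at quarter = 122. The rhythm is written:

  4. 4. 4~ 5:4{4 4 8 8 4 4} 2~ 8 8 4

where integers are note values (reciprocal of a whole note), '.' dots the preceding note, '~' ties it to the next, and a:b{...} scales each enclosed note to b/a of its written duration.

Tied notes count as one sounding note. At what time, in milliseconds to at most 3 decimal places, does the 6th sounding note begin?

note 6 onset = 6b = 2950.82ms

1. 0.0ms @ 0 + 737.705ms (3/2)
2. 737.705ms @ 3/2 + 737.705ms (3/2)
3. 1475.41ms @ 3 + 885.246ms (9/5)
4. 2360.656ms @ 24/5 + 393.443ms (4/5)
5. 2754.098ms @ 28/5 + 196.721ms (2/5)
6. 2950.82ms @ 6 + 196.721ms (2/5)
7. 3147.541ms @ 32/5 + 393.443ms (4/5)
8. 3540.984ms @ 36/5 + 393.443ms (4/5)
9. 3934.426ms @ 8 + 1229.508ms (5/2)
10. 5163.934ms @ 21/2 + 245.902ms (1/2)
11. 5409.836ms @ 11 + 491.803ms (1)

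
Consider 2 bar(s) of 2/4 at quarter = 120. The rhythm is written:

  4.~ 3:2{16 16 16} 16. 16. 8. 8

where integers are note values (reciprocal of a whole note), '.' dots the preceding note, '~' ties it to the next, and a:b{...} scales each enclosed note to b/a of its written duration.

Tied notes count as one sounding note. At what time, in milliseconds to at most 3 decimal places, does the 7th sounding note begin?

note 7 onset = 7/2b = 1750.0ms

1. 0.0ms @ 0 + 833.333ms (5/3)
2. 833.333ms @ 5/3 + 83.333ms (1/6)
3. 916.667ms @ 11/6 + 83.333ms (1/6)
4. 1000.0ms @ 2 + 187.5ms (3/8)
5. 1187.5ms @ 19/8 + 187.5ms (3/8)
6. 1375.0ms @ 11/4 + 375.0ms (3/4)
7. 1750.0ms @ 7/2 + 250.0ms (1/2)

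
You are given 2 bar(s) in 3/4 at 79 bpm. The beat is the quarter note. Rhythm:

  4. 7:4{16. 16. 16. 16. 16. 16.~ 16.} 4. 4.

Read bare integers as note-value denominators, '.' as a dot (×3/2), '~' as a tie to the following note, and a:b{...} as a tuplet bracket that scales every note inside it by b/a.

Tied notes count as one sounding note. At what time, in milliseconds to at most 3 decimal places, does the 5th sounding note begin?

1. 0.0ms @ 0 + 1139.241ms (3/2)
2. 1139.241ms @ 3/2 + 162.749ms (3/14)
3. 1301.989ms @ 12/7 + 162.749ms (3/14)
4. 1464.738ms @ 27/14 + 162.749ms (3/14)
5. 1627.486ms @ 15/7 + 162.749ms (3/14)
6. 1790.235ms @ 33/14 + 162.749ms (3/14)
7. 1952.984ms @ 18/7 + 325.497ms (3/7)
8. 2278.481ms @ 3 + 1139.241ms (3/2)
9. 3417.722ms @ 9/2 + 1139.241ms (3/2)

note 5 onset = 15/7b = 1627.486ms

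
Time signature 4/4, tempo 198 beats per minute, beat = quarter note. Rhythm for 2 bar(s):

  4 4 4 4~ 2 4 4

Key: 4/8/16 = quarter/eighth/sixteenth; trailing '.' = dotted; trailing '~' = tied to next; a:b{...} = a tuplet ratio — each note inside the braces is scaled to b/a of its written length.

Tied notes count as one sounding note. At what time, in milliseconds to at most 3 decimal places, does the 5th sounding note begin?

1. 0.0ms @ 0 + 303.03ms (1)
2. 303.03ms @ 1 + 303.03ms (1)
3. 606.061ms @ 2 + 303.03ms (1)
4. 909.091ms @ 3 + 909.091ms (3)
5. 1818.182ms @ 6 + 303.03ms (1)
6. 2121.212ms @ 7 + 303.03ms (1)

note 5 onset = 6b = 1818.182ms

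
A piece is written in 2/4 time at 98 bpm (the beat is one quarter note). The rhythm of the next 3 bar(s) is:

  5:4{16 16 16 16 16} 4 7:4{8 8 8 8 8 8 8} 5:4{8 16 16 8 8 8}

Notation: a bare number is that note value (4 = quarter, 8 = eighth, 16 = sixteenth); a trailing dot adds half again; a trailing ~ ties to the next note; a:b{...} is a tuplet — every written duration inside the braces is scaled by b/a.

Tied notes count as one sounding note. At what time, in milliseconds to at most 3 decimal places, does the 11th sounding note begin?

1. 0.0ms @ 0 + 122.449ms (1/5)
2. 122.449ms @ 1/5 + 122.449ms (1/5)
3. 244.898ms @ 2/5 + 122.449ms (1/5)
4. 367.347ms @ 3/5 + 122.449ms (1/5)
5. 489.796ms @ 4/5 + 122.449ms (1/5)
6. 612.245ms @ 1 + 612.245ms (1)
7. 1224.49ms @ 2 + 174.927ms (2/7)
8. 1399.417ms @ 16/7 + 174.927ms (2/7)
9. 1574.344ms @ 18/7 + 174.927ms (2/7)
10. 1749.271ms @ 20/7 + 174.927ms (2/7)
11. 1924.198ms @ 22/7 + 174.927ms (2/7)
12. 2099.125ms @ 24/7 + 174.927ms (2/7)
13. 2274.052ms @ 26/7 + 174.927ms (2/7)
14. 2448.98ms @ 4 + 244.898ms (2/5)
15. 2693.878ms @ 22/5 + 122.449ms (1/5)
16. 2816.327ms @ 23/5 + 122.449ms (1/5)
17. 2938.776ms @ 24/5 + 244.898ms (2/5)
18. 3183.673ms @ 26/5 + 244.898ms (2/5)
19. 3428.571ms @ 28/5 + 244.898ms (2/5)

note 11 onset = 22/7b = 1924.198ms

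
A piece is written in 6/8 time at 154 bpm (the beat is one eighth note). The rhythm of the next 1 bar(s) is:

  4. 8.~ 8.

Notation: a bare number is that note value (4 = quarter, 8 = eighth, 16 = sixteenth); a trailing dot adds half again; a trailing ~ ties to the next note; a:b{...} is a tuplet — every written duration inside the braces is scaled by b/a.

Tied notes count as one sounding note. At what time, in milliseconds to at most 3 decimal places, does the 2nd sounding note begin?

1. 0.0ms @ 0 + 1168.831ms (3)
2. 1168.831ms @ 3 + 1168.831ms (3)

note 2 onset = 3b = 1168.831ms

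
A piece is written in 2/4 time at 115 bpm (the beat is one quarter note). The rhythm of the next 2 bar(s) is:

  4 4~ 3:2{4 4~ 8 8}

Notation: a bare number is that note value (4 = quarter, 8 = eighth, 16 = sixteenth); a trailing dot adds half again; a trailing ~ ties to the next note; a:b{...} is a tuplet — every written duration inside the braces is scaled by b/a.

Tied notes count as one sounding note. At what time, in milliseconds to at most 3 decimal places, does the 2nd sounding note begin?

note 2 onset = 1b = 521.739ms

1. 0.0ms @ 0 + 521.739ms (1)
2. 521.739ms @ 1 + 869.565ms (5/3)
3. 1391.304ms @ 8/3 + 521.739ms (1)
4. 1913.043ms @ 11/3 + 173.913ms (1/3)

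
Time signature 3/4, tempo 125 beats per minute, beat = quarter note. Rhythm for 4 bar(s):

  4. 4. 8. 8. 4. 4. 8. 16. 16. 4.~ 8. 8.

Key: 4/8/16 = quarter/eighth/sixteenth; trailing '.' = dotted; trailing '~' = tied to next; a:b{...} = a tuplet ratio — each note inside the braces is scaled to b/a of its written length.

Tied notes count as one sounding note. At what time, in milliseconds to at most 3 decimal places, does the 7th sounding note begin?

note 7 onset = 15/2b = 3600.0ms

1. 0.0ms @ 0 + 720.0ms (3/2)
2. 720.0ms @ 3/2 + 720.0ms (3/2)
3. 1440.0ms @ 3 + 360.0ms (3/4)
4. 1800.0ms @ 15/4 + 360.0ms (3/4)
5. 2160.0ms @ 9/2 + 720.0ms (3/2)
6. 2880.0ms @ 6 + 720.0ms (3/2)
7. 3600.0ms @ 15/2 + 360.0ms (3/4)
8. 3960.0ms @ 33/4 + 180.0ms (3/8)
9. 4140.0ms @ 69/8 + 180.0ms (3/8)
10. 4320.0ms @ 9 + 1080.0ms (9/4)
11. 5400.0ms @ 45/4 + 360.0ms (3/4)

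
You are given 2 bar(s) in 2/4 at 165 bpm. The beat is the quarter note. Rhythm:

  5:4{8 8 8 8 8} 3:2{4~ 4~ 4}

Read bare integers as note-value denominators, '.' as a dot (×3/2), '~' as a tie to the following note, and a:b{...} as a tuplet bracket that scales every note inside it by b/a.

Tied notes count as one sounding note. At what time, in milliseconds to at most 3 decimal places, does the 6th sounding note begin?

1. 0.0ms @ 0 + 145.455ms (2/5)
2. 145.455ms @ 2/5 + 145.455ms (2/5)
3. 290.909ms @ 4/5 + 145.455ms (2/5)
4. 436.364ms @ 6/5 + 145.455ms (2/5)
5. 581.818ms @ 8/5 + 145.455ms (2/5)
6. 727.273ms @ 2 + 727.273ms (2)

note 6 onset = 2b = 727.273ms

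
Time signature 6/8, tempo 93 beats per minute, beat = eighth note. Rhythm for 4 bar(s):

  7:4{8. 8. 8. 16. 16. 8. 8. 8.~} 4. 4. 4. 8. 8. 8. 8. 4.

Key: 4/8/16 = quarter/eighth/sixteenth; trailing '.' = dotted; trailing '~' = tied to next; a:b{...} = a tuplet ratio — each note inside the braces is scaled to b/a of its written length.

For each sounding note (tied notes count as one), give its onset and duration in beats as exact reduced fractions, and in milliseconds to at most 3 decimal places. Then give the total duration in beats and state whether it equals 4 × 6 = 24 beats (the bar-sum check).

1) 0.0ms=0b +552.995ms=6/7b
2) 552.995ms=6/7b +552.995ms=6/7b
3) 1105.991ms=12/7b +552.995ms=6/7b
4) 1658.986ms=18/7b +276.498ms=3/7b
5) 1935.484ms=3b +276.498ms=3/7b
6) 2211.982ms=24/7b +552.995ms=6/7b
7) 2764.977ms=30/7b +552.995ms=6/7b
8) 3317.972ms=36/7b +2488.479ms=27/7b
9) 5806.452ms=9b +1935.484ms=3b
10) 7741.935ms=12b +1935.484ms=3b
11) 9677.419ms=15b +967.742ms=3/2b
12) 10645.161ms=33/2b +967.742ms=3/2b
13) 11612.903ms=18b +967.742ms=3/2b
14) 12580.645ms=39/2b +967.742ms=3/2b
15) 13548.387ms=21b +1935.484ms=3b
Σ=24b of 24 (93bpm 6/8) — PASS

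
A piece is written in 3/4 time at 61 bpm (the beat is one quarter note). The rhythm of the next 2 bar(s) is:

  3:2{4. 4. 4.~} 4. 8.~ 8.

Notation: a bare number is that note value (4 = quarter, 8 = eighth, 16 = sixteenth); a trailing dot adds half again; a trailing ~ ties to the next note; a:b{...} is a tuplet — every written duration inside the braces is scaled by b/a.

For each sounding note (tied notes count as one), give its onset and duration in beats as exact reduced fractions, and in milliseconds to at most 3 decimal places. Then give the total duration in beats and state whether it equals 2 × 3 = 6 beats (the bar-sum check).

1) 0.0ms=0b +983.607ms=1b
2) 983.607ms=1b +983.607ms=1b
3) 1967.213ms=2b +2459.016ms=5/2b
4) 4426.23ms=9/2b +1475.41ms=3/2b
Σ=6b of 6 (61bpm 3/4) — PASS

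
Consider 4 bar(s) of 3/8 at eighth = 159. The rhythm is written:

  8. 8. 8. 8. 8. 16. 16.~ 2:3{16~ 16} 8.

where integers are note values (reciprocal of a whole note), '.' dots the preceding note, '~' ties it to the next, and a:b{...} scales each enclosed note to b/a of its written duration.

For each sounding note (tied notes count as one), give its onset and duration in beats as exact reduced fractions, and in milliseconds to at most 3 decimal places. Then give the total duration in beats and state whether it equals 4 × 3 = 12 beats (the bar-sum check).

1) 0.0ms=0b +566.038ms=3/2b
2) 566.038ms=3/2b +566.038ms=3/2b
3) 1132.075ms=3b +566.038ms=3/2b
4) 1698.113ms=9/2b +566.038ms=3/2b
5) 2264.151ms=6b +566.038ms=3/2b
6) 2830.189ms=15/2b +283.019ms=3/4b
7) 3113.208ms=33/4b +849.057ms=9/4b
8) 3962.264ms=21/2b +566.038ms=3/2b
Σ=12b of 12 (159bpm 3/8) — PASS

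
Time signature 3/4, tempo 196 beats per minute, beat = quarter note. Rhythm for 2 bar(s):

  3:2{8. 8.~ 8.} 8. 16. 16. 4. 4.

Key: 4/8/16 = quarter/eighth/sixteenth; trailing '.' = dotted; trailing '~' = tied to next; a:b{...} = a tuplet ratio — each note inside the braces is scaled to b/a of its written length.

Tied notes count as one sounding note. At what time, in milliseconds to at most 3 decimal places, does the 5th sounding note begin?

1. 0.0ms @ 0 + 153.061ms (1/2)
2. 153.061ms @ 1/2 + 306.122ms (1)
3. 459.184ms @ 3/2 + 229.592ms (3/4)
4. 688.776ms @ 9/4 + 114.796ms (3/8)
5. 803.571ms @ 21/8 + 114.796ms (3/8)
6. 918.367ms @ 3 + 459.184ms (3/2)
7. 1377.551ms @ 9/2 + 459.184ms (3/2)

note 5 onset = 21/8b = 803.571ms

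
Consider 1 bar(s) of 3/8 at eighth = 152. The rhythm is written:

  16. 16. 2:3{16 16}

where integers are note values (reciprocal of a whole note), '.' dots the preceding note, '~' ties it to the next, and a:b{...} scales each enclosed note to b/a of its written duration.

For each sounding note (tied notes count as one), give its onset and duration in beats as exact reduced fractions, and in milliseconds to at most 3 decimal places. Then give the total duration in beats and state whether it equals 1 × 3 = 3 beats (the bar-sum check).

1) 0.0ms=0b +296.053ms=3/4b
2) 296.053ms=3/4b +296.053ms=3/4b
3) 592.105ms=3/2b +296.053ms=3/4b
4) 888.158ms=9/4b +296.053ms=3/4b
Σ=3b of 3 (152bpm 3/8) — PASS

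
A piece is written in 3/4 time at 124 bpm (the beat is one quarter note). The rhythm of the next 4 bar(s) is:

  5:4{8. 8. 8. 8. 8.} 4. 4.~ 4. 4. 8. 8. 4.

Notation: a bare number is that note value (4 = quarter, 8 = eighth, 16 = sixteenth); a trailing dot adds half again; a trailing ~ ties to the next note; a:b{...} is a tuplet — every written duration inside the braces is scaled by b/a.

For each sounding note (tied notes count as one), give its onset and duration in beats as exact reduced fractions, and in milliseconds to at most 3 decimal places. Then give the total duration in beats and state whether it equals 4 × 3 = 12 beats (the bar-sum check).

1) 0.0ms=0b +290.323ms=3/5b
2) 290.323ms=3/5b +290.323ms=3/5b
3) 580.645ms=6/5b +290.323ms=3/5b
4) 870.968ms=9/5b +290.323ms=3/5b
5) 1161.29ms=12/5b +290.323ms=3/5b
6) 1451.613ms=3b +725.806ms=3/2b
7) 2177.419ms=9/2b +1451.613ms=3b
8) 3629.032ms=15/2b +725.806ms=3/2b
9) 4354.839ms=9b +362.903ms=3/4b
10) 4717.742ms=39/4b +362.903ms=3/4b
11) 5080.645ms=21/2b +725.806ms=3/2b
Σ=12b of 12 (124bpm 3/4) — PASS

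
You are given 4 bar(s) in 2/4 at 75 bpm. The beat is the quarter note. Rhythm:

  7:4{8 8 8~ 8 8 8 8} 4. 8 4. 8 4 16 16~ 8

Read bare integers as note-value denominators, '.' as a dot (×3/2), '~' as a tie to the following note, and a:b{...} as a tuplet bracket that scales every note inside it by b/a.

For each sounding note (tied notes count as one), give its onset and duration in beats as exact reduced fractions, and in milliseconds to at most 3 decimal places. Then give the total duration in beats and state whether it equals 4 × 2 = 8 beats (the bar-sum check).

1) 0.0ms=0b +228.571ms=2/7b
2) 228.571ms=2/7b +228.571ms=2/7b
3) 457.143ms=4/7b +457.143ms=4/7b
4) 914.286ms=8/7b +228.571ms=2/7b
5) 1142.857ms=10/7b +228.571ms=2/7b
6) 1371.429ms=12/7b +228.571ms=2/7b
7) 1600.0ms=2b +1200.0ms=3/2b
8) 2800.0ms=7/2b +400.0ms=1/2b
9) 3200.0ms=4b +1200.0ms=3/2b
10) 4400.0ms=11/2b +400.0ms=1/2b
11) 4800.0ms=6b +800.0ms=1b
12) 5600.0ms=7b +200.0ms=1/4b
13) 5800.0ms=29/4b +600.0ms=3/4b
Σ=8b of 8 (75bpm 2/4) — PASS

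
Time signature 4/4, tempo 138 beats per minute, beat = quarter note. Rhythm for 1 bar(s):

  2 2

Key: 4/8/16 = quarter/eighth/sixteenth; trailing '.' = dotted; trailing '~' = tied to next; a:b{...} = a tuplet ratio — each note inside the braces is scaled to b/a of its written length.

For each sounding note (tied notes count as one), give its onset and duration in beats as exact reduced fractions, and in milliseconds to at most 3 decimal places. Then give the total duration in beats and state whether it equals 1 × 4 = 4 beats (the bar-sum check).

1) 0.0ms=0b +869.565ms=2b
2) 869.565ms=2b +869.565ms=2b
Σ=4b of 4 (138bpm 4/4) — PASS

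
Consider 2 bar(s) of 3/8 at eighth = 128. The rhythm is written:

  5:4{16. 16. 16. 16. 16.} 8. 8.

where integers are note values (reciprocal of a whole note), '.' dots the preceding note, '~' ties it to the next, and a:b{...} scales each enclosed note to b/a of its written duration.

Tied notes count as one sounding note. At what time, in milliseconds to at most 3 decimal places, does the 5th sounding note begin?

note 5 onset = 12/5b = 1125.0ms

1. 0.0ms @ 0 + 281.25ms (3/5)
2. 281.25ms @ 3/5 + 281.25ms (3/5)
3. 562.5ms @ 6/5 + 281.25ms (3/5)
4. 843.75ms @ 9/5 + 281.25ms (3/5)
5. 1125.0ms @ 12/5 + 281.25ms (3/5)
6. 1406.25ms @ 3 + 703.125ms (3/2)
7. 2109.375ms @ 9/2 + 703.125ms (3/2)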